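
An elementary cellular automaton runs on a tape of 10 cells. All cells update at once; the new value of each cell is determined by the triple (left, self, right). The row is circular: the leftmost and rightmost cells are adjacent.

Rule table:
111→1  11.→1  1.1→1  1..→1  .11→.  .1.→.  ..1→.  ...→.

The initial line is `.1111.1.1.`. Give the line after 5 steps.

.1.1..1111

..1111.1.1
1..1111.1.
.1..1111.1
1.1..1111.
.1.1..1111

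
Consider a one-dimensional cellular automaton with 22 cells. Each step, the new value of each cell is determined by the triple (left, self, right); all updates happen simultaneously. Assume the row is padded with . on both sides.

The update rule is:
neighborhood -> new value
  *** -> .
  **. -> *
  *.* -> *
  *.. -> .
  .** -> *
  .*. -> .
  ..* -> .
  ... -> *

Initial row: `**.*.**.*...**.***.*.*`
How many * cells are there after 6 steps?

***.****..*.****.**.*.
*.***..*...**..*****..
.**.*....*.**..*...*.*
.***..**..***....*..*.
.*.*..**..*.*.**......
..*...**...*.***.*****
count of *: 12

12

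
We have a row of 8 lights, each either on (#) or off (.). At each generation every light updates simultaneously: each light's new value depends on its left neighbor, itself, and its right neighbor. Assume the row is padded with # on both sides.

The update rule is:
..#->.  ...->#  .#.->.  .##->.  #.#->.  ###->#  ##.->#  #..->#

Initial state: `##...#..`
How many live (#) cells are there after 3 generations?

7

####..#.
#####...
#######.
count of #: 7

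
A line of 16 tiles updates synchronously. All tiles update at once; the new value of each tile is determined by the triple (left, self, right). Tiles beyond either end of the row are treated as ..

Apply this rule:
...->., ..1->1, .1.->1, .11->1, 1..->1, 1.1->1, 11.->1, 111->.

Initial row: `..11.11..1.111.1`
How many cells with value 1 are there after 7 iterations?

13

iteration 1: .11111111111.111
iteration 2: 11.........111.1
iteration 3: 111.......11.111
iteration 4: 1.11.....11111.1
iteration 5: 11111...11...111
iteration 6: 1...11.1111.11.1
iteration 7: 11.11111..111111
count of 1: 13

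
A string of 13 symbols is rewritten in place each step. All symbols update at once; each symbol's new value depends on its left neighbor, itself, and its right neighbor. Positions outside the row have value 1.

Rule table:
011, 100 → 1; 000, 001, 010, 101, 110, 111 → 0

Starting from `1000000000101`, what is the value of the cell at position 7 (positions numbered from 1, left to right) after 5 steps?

0

0100000000001
0010000000001
1001000000001
0100100000001
0010010000001
position 7 holds 0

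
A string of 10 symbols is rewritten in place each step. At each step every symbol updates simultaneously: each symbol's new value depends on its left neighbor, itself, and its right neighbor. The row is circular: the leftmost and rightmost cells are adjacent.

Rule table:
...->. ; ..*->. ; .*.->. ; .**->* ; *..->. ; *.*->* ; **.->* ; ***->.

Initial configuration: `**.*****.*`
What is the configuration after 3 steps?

step 1: .***...***
step 2: **.*...*.*
step 3: .**.....**

.**.....**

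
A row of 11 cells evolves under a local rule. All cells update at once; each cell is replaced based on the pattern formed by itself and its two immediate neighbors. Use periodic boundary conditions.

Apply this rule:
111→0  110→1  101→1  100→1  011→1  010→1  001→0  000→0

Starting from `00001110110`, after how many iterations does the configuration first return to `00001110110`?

00001011111
10001110001
11001011001
01101111101
11111000111
00001100100
00001110110

7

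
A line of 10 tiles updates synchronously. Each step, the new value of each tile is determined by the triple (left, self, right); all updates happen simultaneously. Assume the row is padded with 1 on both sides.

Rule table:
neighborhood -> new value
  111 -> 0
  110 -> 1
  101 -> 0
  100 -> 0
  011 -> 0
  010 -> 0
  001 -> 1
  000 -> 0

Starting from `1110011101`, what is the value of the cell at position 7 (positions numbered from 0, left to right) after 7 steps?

0010100100
0100001001
0000010010
0000100100
0001001001
0010010010
0100100100
position 7 holds 1

1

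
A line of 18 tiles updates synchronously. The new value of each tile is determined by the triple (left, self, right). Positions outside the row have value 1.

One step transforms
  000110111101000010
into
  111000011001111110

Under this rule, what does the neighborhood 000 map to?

At position 1 the neighborhood is 000; the next row has 1 there.

1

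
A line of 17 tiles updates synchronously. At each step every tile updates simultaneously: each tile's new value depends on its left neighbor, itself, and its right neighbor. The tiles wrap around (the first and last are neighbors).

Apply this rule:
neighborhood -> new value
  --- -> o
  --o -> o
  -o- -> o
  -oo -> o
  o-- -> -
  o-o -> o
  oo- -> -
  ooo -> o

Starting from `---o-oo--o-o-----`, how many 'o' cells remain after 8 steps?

step 1: oooooo--oooo-oooo
step 2: ooooo--oooo-ooooo
step 3: oooo--oooo-oooooo
step 4: ooo--oooo-ooooooo
step 5: oo--oooo-oooooooo
step 6: o--oooo-ooooooooo
step 7: --oooo-oooooooooo
step 8: -oooo-oooooooooo-
count of o: 14

14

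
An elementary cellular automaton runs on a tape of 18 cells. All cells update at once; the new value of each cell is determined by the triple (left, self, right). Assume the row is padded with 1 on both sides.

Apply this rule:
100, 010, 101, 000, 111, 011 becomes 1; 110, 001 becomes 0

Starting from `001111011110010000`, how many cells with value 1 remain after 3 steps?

15

step 1: 101110111101011110
step 2: 011101111011111101
step 3: 111011110111111011
count of 1: 15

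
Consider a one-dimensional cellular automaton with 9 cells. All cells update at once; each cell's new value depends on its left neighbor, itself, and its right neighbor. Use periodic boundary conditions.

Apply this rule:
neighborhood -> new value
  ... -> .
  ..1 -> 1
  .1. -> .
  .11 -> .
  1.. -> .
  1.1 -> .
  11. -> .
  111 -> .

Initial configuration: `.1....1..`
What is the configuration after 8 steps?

step 1: 1....1...
step 2: ....1...1
step 3: ...1...1.
step 4: ..1...1..
step 5: .1...1...
step 6: 1...1....
step 7: ...1....1
step 8: ..1....1.

..1....1.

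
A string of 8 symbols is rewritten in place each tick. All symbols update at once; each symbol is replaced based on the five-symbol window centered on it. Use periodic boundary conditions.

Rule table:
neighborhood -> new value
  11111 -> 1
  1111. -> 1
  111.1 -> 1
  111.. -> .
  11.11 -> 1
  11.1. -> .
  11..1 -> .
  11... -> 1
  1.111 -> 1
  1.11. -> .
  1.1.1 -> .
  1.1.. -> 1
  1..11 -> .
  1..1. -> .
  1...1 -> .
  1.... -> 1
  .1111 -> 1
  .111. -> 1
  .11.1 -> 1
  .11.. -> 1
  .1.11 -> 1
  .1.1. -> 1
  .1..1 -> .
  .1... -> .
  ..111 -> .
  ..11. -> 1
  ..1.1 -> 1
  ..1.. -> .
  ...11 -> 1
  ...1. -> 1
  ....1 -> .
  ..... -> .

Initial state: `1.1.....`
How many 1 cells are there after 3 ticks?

111.1..1
111.1...
.11.1..1
count of 1: 4

4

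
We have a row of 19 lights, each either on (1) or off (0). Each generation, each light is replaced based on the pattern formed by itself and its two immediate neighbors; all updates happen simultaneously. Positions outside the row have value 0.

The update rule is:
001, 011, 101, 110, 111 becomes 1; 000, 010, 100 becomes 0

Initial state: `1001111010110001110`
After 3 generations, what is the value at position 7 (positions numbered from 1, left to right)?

0011111101110011110
0111111111110111110
1111111111111111110
position 7 holds 1

1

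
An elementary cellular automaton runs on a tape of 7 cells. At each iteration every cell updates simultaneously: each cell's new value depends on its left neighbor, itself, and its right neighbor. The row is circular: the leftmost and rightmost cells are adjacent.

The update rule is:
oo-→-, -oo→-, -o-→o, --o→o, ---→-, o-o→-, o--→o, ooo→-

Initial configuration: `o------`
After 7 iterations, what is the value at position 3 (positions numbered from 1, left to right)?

-

iteration 1: oo----o
iteration 2: --o--o-
iteration 3: -oooooo
iteration 4: -------
iteration 5: -------  (fixed point — unchanged through iteration 7)
position 3 holds -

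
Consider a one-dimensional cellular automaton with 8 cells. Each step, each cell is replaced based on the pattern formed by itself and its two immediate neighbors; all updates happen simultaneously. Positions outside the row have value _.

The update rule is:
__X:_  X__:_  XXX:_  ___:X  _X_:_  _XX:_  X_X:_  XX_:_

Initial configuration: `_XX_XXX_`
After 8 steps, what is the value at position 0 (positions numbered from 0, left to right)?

________
XXXXXXXX
________  (repeats step 1; period 2)
step 8: XXXXXXXX
position 0 holds X

X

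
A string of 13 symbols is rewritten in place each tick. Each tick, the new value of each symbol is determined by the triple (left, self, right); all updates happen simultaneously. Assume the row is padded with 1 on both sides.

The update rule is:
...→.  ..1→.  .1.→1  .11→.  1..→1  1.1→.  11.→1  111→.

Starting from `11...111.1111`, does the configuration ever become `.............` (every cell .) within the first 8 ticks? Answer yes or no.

no

.11....1.....
..11...11....
1..11...11...
11..11...11..
.11..11...11.
..11..11...1.
1..11..11..1.
11..11..11.1.
tick 8 is 11..11..11.1., still not uniform .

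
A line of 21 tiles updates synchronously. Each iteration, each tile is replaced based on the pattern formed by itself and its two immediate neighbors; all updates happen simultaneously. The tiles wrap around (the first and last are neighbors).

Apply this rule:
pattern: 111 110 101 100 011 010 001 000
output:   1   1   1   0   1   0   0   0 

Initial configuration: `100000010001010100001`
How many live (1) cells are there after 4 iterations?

100000000000101000001
100000000000010000001
100000000000000000001
100000000000000000001
count of 1: 2

2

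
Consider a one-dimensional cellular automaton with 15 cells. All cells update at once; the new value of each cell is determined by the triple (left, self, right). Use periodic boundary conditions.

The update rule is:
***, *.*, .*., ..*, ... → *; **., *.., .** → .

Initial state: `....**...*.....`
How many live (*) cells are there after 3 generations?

generation 1: ****...***.****
generation 2: ***..**.*.*.***
generation 3: **..*..*****.**
count of *: 10

10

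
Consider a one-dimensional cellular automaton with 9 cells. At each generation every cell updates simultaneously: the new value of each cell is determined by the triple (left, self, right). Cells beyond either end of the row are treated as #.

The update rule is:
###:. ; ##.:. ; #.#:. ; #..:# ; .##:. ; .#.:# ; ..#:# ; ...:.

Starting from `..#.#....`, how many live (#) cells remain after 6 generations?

2

###.##..#
......##.
#....#...
.#..###.#
.###.....
....#...#
count of #: 2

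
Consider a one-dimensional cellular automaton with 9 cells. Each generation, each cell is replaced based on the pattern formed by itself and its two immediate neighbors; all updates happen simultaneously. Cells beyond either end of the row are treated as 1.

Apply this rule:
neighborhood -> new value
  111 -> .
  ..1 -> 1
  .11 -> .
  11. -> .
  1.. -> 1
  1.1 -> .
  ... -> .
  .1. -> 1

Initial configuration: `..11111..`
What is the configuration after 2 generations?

11.....11
..1...1..

..1...1..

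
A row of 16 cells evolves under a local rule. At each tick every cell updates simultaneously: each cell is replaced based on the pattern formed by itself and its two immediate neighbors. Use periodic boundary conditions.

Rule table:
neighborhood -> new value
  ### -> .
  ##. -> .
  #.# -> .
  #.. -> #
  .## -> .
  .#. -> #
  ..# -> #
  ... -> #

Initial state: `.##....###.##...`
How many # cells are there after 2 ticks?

8

tick 1: #..####......###
tick 2: .##....######...
count of #: 8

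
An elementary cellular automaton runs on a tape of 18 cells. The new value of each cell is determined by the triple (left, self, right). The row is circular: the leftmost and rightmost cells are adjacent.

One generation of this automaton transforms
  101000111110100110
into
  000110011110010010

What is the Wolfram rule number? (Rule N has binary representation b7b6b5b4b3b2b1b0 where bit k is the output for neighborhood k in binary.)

position 7: 111 → 1  (bit 7 = 1)
position 10: 110 → 1  (bit 6 = 1)
position 1: 101 → 0  (bit 5 = 0)
position 3: 100 → 1  (bit 4 = 1)
position 6: 011 → 0  (bit 3 = 0)
position 0: 010 → 0  (bit 2 = 0)
position 5: 001 → 0  (bit 1 = 0)
position 4: 000 → 1  (bit 0 = 1)
bits b7..b0 = 11010001 = 209

209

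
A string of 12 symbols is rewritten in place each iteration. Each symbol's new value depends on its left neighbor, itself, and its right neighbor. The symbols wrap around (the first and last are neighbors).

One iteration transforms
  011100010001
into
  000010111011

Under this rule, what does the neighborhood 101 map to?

0

At position 0 the neighborhood is 101; the next row has 0 there.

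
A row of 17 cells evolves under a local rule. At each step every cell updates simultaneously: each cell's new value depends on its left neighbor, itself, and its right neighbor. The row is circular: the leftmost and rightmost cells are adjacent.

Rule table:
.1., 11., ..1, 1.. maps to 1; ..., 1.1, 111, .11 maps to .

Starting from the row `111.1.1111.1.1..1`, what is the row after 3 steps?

..1.1....1.1.111.
.11.11..11.1...11
..1..111.1.11.1.1

..1..111.1.11.1.1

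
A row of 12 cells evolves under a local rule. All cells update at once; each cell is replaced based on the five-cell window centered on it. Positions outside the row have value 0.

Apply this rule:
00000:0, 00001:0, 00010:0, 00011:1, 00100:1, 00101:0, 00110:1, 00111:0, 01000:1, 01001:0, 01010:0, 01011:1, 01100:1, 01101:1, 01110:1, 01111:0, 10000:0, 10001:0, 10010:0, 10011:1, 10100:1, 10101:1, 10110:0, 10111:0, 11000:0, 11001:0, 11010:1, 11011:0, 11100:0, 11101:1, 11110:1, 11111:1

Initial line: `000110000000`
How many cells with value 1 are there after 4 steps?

step 1: 001110000000
step 2: 010100000000
step 3: 000110000000  (repeats step 0; period 3)
step 4: 001110000000
count of 1: 3

3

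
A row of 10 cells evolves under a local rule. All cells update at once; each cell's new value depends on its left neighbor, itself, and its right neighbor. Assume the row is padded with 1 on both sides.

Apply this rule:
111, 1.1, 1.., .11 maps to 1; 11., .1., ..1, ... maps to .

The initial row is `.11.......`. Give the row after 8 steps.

11.1......
1.1.1.....
.1.1.1....
1.1.1.1...
.1.1.1.1..
1.1.1.1.1.
.1.1.1.1.1
1.1.1.1.11

1.1.1.1.11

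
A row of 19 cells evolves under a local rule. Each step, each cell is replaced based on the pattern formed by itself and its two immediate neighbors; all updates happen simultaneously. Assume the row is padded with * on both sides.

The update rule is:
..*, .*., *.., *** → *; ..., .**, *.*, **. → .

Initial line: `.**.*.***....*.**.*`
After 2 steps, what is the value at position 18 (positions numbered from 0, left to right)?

*

....*..*.*..**.....
*..*****.***..*...*
position 18 holds *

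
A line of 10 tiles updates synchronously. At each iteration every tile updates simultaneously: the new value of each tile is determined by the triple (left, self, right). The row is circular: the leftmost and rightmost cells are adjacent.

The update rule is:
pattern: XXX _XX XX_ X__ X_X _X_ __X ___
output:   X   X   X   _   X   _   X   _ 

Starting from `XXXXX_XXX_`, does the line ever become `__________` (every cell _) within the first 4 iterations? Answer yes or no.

no

iteration 1: XXXXXXXXXX
iteration 2: XXXXXXXXXX  (fixed point — unchanged through iteration 4)
iteration 4 is XXXXXXXXXX, still not uniform _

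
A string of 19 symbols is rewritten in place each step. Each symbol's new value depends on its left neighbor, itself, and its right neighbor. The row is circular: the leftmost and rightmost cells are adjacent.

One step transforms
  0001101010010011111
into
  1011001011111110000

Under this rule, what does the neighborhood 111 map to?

0

At position 15 the neighborhood is 111; the next row has 0 there.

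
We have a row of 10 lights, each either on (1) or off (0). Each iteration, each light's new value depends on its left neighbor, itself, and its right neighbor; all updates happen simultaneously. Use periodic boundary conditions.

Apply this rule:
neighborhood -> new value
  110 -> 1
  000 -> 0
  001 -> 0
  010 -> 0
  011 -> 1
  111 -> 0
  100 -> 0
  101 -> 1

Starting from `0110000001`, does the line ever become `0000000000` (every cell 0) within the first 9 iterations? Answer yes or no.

1110000000
1010000000
0100000000
0000000000
all cells are 0 at iteration 4

yes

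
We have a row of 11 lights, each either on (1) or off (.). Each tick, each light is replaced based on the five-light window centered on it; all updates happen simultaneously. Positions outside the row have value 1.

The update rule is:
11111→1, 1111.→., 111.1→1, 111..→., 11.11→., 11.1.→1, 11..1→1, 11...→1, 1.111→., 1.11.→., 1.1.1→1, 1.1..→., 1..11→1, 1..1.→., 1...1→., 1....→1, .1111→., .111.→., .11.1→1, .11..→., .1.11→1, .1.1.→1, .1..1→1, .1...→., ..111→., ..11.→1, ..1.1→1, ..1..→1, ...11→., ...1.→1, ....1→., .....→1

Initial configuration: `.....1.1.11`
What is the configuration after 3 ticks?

111.11111..
1.1...1..11
11...1111..

11...1111..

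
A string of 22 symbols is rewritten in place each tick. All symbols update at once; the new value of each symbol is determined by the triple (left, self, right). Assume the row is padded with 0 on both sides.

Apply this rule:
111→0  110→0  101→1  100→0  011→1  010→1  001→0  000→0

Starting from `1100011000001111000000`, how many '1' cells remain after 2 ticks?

3

tick 1: 1000010000001000000000
tick 2: 1000010000001000000000
count of 1: 3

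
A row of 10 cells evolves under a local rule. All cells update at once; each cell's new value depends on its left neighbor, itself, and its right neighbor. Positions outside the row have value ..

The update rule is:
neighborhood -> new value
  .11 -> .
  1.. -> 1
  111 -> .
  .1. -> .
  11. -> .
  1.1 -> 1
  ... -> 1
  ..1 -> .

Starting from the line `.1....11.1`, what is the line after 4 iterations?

....11..11

..111...1.
1....11..1
.111...1..
....11..11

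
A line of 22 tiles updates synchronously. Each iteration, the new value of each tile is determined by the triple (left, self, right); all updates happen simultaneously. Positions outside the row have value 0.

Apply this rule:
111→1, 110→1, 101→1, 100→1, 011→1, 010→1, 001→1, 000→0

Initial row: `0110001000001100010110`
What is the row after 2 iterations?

1111111110111111111111

iteration 1: 1111011100011110111111
iteration 2: 1111111110111111111111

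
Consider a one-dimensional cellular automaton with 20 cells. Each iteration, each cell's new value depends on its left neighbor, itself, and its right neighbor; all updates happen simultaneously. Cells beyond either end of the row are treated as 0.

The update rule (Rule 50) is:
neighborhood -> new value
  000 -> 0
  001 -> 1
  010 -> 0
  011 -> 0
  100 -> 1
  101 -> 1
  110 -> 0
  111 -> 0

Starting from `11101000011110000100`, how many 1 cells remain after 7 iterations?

00010100100001001010
00101011010010110101
01010100101101001010
10101011010010110101
01010100101101001010  (repeats iteration 3; period 2)
iteration 7: 01010100101101001010
count of 1: 9

9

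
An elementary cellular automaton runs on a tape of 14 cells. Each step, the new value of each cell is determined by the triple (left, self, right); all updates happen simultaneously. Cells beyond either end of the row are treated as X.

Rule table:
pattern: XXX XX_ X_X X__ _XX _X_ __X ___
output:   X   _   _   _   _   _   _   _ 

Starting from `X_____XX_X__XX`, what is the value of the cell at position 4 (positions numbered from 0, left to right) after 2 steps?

_

step 1: _____________X
step 2: ______________
position 4 holds _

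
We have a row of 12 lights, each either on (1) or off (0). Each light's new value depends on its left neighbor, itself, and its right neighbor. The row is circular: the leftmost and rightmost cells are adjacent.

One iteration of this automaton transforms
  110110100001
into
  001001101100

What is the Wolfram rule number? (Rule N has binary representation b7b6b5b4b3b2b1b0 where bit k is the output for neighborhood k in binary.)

37

position 0: 111 → 0  (bit 7 = 0)
position 1: 110 → 0  (bit 6 = 0)
position 2: 101 → 1  (bit 5 = 1)
position 7: 100 → 0  (bit 4 = 0)
position 3: 011 → 0  (bit 3 = 0)
position 6: 010 → 1  (bit 2 = 1)
position 10: 001 → 0  (bit 1 = 0)
position 8: 000 → 1  (bit 0 = 1)
bits b7..b0 = 00100101 = 37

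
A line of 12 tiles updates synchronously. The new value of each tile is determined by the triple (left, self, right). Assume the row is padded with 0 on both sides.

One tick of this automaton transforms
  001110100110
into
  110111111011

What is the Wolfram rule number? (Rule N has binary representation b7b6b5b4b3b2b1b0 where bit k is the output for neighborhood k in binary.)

247

position 3: 111 → 1  (bit 7 = 1)
position 4: 110 → 1  (bit 6 = 1)
position 5: 101 → 1  (bit 5 = 1)
position 7: 100 → 1  (bit 4 = 1)
position 2: 011 → 0  (bit 3 = 0)
position 6: 010 → 1  (bit 2 = 1)
position 1: 001 → 1  (bit 1 = 1)
position 0: 000 → 1  (bit 0 = 1)
bits b7..b0 = 11110111 = 247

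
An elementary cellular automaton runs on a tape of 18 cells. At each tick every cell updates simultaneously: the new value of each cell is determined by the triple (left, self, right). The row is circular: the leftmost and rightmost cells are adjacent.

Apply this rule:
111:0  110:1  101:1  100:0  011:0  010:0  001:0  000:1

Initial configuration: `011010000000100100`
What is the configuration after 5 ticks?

001001100011000000

001100111110000001
000100000010111100
110001111001000101
010100001000010010
001001100011000000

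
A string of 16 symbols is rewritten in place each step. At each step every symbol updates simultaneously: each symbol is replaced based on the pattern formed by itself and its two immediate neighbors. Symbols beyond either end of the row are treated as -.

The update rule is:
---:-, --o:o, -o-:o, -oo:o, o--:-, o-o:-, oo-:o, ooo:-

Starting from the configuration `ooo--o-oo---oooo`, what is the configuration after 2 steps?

o-o-oo-oo-ooo-oo

o-o-oo-oo--oo--o
o-o-oo-oo-ooo-oo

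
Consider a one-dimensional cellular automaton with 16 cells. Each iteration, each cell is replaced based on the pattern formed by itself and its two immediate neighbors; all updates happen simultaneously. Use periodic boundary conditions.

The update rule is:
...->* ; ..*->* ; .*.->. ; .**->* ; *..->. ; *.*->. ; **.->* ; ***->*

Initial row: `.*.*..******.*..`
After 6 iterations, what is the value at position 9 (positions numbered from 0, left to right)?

*....*******...*
*.**********.***
*.**********.***  (fixed point — unchanged through iteration 6)
position 9 holds *

*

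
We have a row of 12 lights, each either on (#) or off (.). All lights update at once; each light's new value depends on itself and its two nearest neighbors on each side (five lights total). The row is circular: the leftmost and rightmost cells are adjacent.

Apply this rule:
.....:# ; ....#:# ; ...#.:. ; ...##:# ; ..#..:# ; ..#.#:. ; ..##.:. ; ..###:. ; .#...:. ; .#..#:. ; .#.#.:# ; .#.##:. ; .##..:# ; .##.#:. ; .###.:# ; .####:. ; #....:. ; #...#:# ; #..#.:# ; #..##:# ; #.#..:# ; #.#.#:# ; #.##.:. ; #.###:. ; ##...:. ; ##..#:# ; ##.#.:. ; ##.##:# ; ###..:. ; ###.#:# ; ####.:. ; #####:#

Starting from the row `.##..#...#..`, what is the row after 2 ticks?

.#...#.###..

#.####.#.#.#
.#...#.###..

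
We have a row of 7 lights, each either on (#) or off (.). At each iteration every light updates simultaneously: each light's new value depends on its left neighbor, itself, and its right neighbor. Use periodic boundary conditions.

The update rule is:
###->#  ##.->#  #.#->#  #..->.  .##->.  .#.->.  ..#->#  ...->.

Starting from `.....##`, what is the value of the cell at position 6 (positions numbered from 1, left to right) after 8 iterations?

.

....#.#
...#.#.
..#.#..
.#.#...
#.#....
.#....#
#....#.
....#.#
position 6 holds .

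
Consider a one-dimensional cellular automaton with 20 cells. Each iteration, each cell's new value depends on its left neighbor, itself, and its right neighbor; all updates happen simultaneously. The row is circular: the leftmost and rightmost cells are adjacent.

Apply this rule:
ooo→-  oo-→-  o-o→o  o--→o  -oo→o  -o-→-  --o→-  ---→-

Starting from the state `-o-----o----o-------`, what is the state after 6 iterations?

-------o-----o----o-

--o-----o----o------
---o-----o----o-----
----o-----o----o----
-----o-----o----o---
------o-----o----o--
-------o-----o----o-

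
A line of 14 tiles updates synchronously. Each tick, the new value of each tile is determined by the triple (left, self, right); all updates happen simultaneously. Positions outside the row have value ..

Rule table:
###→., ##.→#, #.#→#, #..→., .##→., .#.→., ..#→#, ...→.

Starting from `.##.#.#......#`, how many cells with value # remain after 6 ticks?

#.##.#......#.
.#.##......#..
#.#.#.....#...
.#.#.....#....
#.#.....#.....
.#.....#......
count of #: 2

2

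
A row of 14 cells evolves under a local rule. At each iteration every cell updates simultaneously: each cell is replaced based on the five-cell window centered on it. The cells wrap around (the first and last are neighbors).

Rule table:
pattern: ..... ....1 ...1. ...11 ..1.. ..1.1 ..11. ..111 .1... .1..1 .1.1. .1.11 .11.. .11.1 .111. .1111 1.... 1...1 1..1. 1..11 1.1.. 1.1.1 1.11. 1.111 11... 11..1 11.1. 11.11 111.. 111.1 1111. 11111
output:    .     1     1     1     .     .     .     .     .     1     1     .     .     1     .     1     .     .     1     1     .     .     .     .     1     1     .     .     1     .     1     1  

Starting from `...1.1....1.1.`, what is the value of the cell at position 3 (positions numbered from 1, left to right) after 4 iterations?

.11.1...11.1..
1.1....1.1....
.1...11.1...11
....1.1....1.1
position 3 holds .

.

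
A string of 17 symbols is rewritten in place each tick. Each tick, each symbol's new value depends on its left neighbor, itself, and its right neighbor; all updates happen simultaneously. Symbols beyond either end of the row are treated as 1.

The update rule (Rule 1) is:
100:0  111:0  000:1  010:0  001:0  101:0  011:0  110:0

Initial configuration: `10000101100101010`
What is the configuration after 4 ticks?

00000111111111110

tick 1: 00110000000000000
tick 2: 00000111111111110
tick 3: 01110000000000000
tick 4: 00000111111111110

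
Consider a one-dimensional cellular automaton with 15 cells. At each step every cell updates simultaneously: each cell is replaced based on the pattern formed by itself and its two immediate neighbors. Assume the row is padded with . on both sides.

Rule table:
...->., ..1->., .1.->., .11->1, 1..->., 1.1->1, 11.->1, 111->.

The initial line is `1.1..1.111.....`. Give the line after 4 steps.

.......1.......

.1....11.1.....
......111......
......1.1......
.......1.......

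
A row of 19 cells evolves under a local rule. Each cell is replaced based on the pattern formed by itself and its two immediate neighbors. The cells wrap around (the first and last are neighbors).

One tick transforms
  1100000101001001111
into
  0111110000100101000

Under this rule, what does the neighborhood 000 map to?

At position 3 the neighborhood is 000; the next row has 1 there.

1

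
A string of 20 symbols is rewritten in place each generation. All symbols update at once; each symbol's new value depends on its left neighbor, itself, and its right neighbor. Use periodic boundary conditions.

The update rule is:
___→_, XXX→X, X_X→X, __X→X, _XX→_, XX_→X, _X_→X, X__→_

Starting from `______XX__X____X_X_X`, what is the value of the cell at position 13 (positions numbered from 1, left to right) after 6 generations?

_____X_X_XX___XXXXXX
____XXXXX_X__X_XXXXX
___X_XXXXXX_XXX_XXXX
__XXX_XXXXXX_XXX_XXX
_X_XXX_XXXXXX_XXX_XX
XXX_XXX_XXXXXX_XXX_X
position 13 holds X

X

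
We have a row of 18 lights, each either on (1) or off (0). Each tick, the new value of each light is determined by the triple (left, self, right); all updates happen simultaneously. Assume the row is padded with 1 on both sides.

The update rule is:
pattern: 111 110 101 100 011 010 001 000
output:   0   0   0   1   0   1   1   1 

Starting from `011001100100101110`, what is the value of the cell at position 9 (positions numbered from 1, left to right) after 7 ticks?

1

000110011111100000
111001100000011111
000110011111100000  (repeats tick 1; period 2)
tick 7: 000110011111100000
position 9 holds 1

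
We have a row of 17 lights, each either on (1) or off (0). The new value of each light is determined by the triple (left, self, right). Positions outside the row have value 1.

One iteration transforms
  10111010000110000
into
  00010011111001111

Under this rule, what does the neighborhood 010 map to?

At position 6 the neighborhood is 010; the next row has 1 there.

1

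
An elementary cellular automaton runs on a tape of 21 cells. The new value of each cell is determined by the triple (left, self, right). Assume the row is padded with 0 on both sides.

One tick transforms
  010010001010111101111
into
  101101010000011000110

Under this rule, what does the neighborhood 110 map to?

0

At position 15 the neighborhood is 110; the next row has 0 there.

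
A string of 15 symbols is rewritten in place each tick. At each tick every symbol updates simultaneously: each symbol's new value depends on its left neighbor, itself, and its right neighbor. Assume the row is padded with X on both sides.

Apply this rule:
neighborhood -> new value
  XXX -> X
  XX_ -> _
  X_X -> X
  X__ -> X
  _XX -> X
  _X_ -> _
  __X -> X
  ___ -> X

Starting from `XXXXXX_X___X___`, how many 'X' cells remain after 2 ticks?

12

tick 1: XXXXX_X_XXX_XXX
tick 2: XXXX_X_XXX_XXXX
count of X: 12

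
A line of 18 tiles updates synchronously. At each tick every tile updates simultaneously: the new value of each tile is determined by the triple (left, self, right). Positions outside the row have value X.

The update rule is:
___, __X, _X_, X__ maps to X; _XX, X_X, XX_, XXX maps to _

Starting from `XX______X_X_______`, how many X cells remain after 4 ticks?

tick 1: __XXXXXXX_XXXXXXXX
tick 2: XX________________
tick 3: __XXXXXXXXXXXXXXXX
tick 4: XX________________
count of X: 2

2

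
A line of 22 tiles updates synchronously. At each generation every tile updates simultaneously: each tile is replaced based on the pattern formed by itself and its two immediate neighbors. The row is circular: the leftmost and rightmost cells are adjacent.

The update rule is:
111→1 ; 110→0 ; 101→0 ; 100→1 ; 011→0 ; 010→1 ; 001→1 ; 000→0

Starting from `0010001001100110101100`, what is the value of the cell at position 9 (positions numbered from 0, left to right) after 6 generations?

0

generation 1: 0111011110011000100010
generation 2: 1010001101100101110111
generation 3: 0011010000011100100011
generation 4: 1100011000101011110100
generation 5: 0010100101101001100111
generation 6: 1110111100001110011010
position 9 holds 0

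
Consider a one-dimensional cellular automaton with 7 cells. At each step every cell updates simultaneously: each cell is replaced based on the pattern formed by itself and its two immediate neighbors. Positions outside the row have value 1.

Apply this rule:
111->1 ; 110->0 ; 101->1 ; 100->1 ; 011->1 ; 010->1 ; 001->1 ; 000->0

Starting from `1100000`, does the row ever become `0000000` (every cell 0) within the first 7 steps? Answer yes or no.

1010001
0111011
1110111
1101111
1011111
0111111
1111111
step 7 is 1111111, still not uniform 0

no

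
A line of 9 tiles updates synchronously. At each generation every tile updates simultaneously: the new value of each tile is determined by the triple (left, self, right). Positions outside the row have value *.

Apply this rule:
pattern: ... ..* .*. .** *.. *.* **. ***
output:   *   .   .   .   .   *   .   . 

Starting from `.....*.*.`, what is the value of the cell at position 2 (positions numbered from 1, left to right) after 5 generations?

.***..*.*
*......*.
..****..*
.........
.*******.
position 2 holds *

*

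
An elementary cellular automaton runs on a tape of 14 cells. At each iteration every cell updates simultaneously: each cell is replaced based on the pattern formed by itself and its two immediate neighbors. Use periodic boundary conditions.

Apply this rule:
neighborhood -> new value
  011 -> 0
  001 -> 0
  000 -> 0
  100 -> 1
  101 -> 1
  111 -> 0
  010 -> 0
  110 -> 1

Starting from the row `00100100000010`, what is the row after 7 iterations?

00010010000001
10001001000000
01000100100000
00100010010000
00010001001000
00001000100100
00000100010010

00000100010010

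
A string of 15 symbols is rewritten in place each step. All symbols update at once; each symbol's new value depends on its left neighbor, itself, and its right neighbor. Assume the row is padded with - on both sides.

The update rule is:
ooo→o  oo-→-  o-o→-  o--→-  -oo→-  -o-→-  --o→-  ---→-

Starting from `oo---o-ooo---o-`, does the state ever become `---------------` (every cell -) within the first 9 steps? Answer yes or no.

--------o------
---------------
all cells are - at step 2

yes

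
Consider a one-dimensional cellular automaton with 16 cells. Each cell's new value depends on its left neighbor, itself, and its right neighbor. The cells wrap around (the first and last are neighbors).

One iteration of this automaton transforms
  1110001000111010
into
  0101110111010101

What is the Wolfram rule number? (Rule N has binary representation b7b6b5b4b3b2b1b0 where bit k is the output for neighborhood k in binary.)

position 1: 111 → 1  (bit 7 = 1)
position 2: 110 → 0  (bit 6 = 0)
position 13: 101 → 1  (bit 5 = 1)
position 3: 100 → 1  (bit 4 = 1)
position 0: 011 → 0  (bit 3 = 0)
position 6: 010 → 0  (bit 2 = 0)
position 5: 001 → 1  (bit 1 = 1)
position 4: 000 → 1  (bit 0 = 1)
bits b7..b0 = 10110011 = 179

179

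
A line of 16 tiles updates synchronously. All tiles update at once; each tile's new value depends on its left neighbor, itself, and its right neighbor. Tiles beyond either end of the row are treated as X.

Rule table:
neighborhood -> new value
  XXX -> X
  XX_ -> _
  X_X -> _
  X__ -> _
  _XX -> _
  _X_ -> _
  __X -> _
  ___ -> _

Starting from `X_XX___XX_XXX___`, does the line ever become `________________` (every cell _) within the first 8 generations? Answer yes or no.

yes

___________X____
________________
all cells are _ at generation 2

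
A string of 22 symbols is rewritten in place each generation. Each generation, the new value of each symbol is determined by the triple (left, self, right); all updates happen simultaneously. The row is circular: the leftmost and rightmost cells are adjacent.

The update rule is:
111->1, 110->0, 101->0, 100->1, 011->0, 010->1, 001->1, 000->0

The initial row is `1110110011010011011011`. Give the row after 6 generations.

generation 1: 1100001100011100000001
generation 2: 1010010010101010000010
generation 3: 1011111110101011000110
generation 4: 1001111100101000101000
generation 5: 1110111011101101101101
generation 6: 1100010001000000000000

1100010001000000000000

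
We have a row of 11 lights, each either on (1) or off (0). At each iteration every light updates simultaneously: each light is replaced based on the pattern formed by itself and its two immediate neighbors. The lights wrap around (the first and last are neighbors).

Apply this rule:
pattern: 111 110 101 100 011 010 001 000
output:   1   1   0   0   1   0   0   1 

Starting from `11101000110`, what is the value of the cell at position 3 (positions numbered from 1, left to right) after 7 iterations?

11100010110
11101000110  (repeats iteration 0; period 2)
iteration 7: 11100010110
position 3 holds 1

1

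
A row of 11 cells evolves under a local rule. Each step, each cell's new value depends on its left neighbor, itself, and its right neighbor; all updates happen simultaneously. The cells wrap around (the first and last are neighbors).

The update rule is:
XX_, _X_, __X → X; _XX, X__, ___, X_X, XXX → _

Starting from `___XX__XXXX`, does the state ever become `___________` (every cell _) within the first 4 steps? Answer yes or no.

__X_X_X___X
_XX_X_X__XX
__X_X_X_X_X
_XX_X_X_X_X
step 4 is _XX_X_X_X_X, still not uniform _

no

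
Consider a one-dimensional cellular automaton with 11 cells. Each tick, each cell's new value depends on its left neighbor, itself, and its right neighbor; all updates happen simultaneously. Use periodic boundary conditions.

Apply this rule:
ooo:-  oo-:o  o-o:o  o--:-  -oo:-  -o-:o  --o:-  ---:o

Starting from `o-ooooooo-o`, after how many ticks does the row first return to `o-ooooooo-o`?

5

oo------oo-
-o-oooo--oo
ooo---o---o
--o-o-o-o--
o-ooooooo-o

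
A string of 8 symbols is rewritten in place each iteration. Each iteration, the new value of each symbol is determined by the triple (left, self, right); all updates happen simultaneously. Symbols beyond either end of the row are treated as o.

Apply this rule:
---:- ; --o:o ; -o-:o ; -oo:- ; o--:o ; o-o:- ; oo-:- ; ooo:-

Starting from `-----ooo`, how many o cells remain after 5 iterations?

o---o---
-o-ooo-o
-o------
-oo----o
---o--o-
count of o: 2

2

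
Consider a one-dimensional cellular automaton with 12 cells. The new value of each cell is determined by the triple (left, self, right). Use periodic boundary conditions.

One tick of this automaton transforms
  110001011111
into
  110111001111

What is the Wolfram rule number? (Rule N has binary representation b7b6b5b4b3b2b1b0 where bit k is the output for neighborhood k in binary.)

199

position 0: 111 → 1  (bit 7 = 1)
position 1: 110 → 1  (bit 6 = 1)
position 6: 101 → 0  (bit 5 = 0)
position 2: 100 → 0  (bit 4 = 0)
position 7: 011 → 0  (bit 3 = 0)
position 5: 010 → 1  (bit 2 = 1)
position 4: 001 → 1  (bit 1 = 1)
position 3: 000 → 1  (bit 0 = 1)
bits b7..b0 = 11000111 = 199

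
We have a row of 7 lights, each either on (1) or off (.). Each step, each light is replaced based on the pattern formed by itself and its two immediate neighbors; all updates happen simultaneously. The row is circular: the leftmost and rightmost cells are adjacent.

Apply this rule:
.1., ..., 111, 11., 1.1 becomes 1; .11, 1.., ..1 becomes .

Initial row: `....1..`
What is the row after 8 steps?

111.1.1
111111.
.111111
1.11111
11.1111
111.111
1111.11
11111.1

11111.1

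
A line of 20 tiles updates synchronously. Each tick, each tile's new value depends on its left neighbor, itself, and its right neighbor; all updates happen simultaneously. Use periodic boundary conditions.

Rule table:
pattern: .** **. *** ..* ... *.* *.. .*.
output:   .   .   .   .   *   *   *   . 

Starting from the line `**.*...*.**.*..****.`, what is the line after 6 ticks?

tick 1: ..*.**..*..*.*.....*
tick 2: *..*..*..*..*.****..
tick 3: .*..*..*..*..*....*.
tick 4: ..*..*..*..*..***..*
tick 5: *..*..*..*..*....*..
tick 6: .*..*..*..*..***..*.

.*..*..*..*..***..*.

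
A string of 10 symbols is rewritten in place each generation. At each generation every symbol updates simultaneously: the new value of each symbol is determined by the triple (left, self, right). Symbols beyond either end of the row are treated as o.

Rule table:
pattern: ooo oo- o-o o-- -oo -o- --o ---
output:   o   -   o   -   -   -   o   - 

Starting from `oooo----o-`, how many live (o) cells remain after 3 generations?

4

generation 1: ooo----o-o
generation 2: oo----o-o-
generation 3: o----o-o-o
count of o: 4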